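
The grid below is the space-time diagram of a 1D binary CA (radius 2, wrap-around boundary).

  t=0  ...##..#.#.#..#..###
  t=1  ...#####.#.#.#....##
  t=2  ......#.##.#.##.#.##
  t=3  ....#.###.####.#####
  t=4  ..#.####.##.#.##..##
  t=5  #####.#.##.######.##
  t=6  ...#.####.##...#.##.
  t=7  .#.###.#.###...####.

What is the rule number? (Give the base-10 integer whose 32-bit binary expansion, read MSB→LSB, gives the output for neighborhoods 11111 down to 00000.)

  nb #####: next=.  (t=1,i=5, bit31=0)
  nb ####.: next=#  (t=1,i=6, bit30=1)
  nb ###.#: next=.  (t=1,i=7, bit29=0)
  nb ###..: next=#  (t=0,i=19, bit28=1)
  nb ##.##: next=#  (t=3,i=9, bit27=1)
  nb ##.#.: next=#  (t=1,i=8, bit26=1)
  nb ##..#: next=#  (t=0,i=5, bit25=1)
  nb ##...: next=.  (t=0,i=0, bit24=0)
  nb #.###: next=#  (t=3,i=6, bit23=1)
  nb #.##.: next=#  (t=2,i=8, bit22=1)
  nb #.#.#: next=#  (t=0,i=9, bit21=1)
  nb #.#..: next=#  (t=0,i=11, bit20=1)
  nb #..##: next=.  (t=0,i=16, bit19=0)
  nb #..#.: next=#  (t=0,i=6, bit18=1)
  nb #...#: next=.  (t=0,i=1, bit17=0)
  nb #....: next=.  (t=1,i=15, bit16=0)
  nb .####: next=.  (t=1,i=4, bit15=0)
  nb .###.: next=#  (t=0,i=18, bit14=1)
  nb .##.#: next=.  (t=2,i=9, bit13=0)
  nb .##..: next=#  (t=0,i=4, bit12=1)
  nb .#.##: next=#  (t=2,i=7, bit11=1)
  nb .#.#.: next=.  (t=0,i=8, bit10=0)
  nb .#..#: next=.  (t=0,i=12, bit9=0)
  nb .#...: next=#  (t=1,i=14, bit8=1)
  nb ..###: next=.  (t=0,i=17, bit7=0)
  nb ..##.: next=#  (t=0,i=3, bit6=1)
  nb ..#.#: next=#  (t=0,i=7, bit5=1)
  nb ..#..: next=.  (t=0,i=14, bit4=0)
  nb ...##: next=.  (t=0,i=2, bit3=0)
  nb ...#.: next=.  (t=2,i=5, bit2=0)
  nb ....#: next=#  (t=1,i=16, bit1=1)
  nb .....: next=.  (t=2,i=2, bit0=0)
  bits 01011110111101000101100101100010 = 1593071970

1593071970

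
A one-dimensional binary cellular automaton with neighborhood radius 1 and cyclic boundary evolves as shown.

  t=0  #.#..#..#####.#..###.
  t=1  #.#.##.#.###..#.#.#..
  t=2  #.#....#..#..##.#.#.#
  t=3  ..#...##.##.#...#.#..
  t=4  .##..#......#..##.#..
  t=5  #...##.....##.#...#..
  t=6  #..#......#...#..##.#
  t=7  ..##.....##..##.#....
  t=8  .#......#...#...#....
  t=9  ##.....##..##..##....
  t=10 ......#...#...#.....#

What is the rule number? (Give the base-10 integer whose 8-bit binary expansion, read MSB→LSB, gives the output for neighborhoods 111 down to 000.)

134

  ### -> #   bit 7 = 1  t=0,i=9
  ##. -> .   bit 6 = 0  t=0,i=12
  #.# -> .   bit 5 = 0  t=0,i=1
  #.. -> .   bit 4 = 0  t=0,i=3
  .## -> .   bit 3 = 0  t=0,i=8
  .#. -> #   bit 2 = 1  t=0,i=0
  ..# -> #   bit 1 = 1  t=0,i=4
  ... -> .   bit 0 = 0  t=2,i=4
  bits 10000110 = 134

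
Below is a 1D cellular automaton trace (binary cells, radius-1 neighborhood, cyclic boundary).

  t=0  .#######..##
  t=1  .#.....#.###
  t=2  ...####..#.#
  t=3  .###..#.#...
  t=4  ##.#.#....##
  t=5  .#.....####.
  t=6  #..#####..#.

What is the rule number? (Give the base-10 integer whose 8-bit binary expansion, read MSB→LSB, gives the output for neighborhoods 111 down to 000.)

  ###|.  b7=0 t=0,i=2
  ##.|#  b6=1 t=0,i=7
  #.#|.  b5=0 t=0,i=0
  #..|.  b4=0 t=0,i=8
  .##|#  b3=1 t=0,i=1
  .#.|.  b2=0 t=1,i=1
  ..#|#  b1=1 t=0,i=9
  ...|#  b0=1 t=1,i=3
  bits 01001011 = 75

75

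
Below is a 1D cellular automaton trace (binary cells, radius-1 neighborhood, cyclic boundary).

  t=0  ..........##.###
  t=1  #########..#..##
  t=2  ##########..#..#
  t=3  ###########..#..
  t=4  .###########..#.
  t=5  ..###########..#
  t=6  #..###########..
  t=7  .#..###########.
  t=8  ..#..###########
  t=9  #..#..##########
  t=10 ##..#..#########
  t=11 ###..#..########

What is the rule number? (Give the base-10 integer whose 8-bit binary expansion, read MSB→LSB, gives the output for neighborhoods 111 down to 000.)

  [7] ### => #  t=0,i=14
  [6] ##. => #  t=0,i=11
  [5] #.# => .  t=0,i=12
  [4] #.. => #  t=0,i=0
  [3] .## => .  t=0,i=10
  [2] .#. => .  t=1,i=11
  [1] ..# => .  t=0,i=9
  [0] ... => #  t=0,i=1
  bits 11010001 = 209

209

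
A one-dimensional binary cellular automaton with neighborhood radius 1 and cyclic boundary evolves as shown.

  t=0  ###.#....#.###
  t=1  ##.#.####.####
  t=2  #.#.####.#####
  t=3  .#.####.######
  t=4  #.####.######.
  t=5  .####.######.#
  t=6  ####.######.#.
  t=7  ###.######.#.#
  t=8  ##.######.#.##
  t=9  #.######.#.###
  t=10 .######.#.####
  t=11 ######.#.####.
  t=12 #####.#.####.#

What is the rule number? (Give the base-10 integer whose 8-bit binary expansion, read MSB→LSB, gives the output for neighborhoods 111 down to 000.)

  nb ###: next=#  (t=0,i=0, bit7=1)
  nb ##.: next=.  (t=0,i=2, bit6=0)
  nb #.#: next=#  (t=0,i=3, bit5=1)
  nb #..: next=#  (t=0,i=5, bit4=1)
  nb .##: next=#  (t=0,i=11, bit3=1)
  nb .#.: next=.  (t=0,i=4, bit2=0)
  nb ..#: next=#  (t=0,i=8, bit1=1)
  nb ...: next=#  (t=0,i=6, bit0=1)
  bits 10111011 = 187

187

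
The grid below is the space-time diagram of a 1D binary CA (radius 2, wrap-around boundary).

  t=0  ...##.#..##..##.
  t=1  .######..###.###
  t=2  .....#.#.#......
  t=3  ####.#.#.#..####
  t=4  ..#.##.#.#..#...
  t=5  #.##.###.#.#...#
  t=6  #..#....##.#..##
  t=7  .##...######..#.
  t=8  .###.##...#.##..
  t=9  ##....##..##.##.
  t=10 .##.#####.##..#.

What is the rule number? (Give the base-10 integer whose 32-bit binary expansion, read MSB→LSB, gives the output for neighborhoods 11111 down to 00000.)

1194604779

  ##### -> .   bit 31 = 0  t=1,i=3
  ####. -> #   bit 30 = 1  t=1,i=5
  ###.# -> .   bit 29 = 0  t=1,i=11
  ###.. -> .   bit 28 = 0  t=1,i=6
  ##.## -> .   bit 27 = 0  t=1,i=0
  ##.#. -> #   bit 26 = 1  t=0,i=5
  ##..# -> #   bit 25 = 1  t=0,i=11
  ##... -> #   bit 24 = 1  t=0,i=15
  #.### -> .   bit 23 = 0  t=1,i=1
  #.##. -> .   bit 22 = 0  t=4,i=4
  #.#.# -> #   bit 21 = 1  t=2,i=7
  #.#.. -> #   bit 20 = 1  t=0,i=6
  #..## -> .   bit 19 = 0  t=0,i=8
  #..#. -> #   bit 18 = 1  t=4,i=11
  #...# -> .   bit 17 = 0  t=5,i=13
  #.... -> .   bit 16 = 0  t=0,i=0
  .#### -> .   bit 15 = 0  t=1,i=2
  .###. -> .   bit 14 = 0  t=1,i=10
  .##.# -> #   bit 13 = 1  t=0,i=4
  .##.. -> #   bit 12 = 1  t=0,i=10
  .#.## -> #   bit 11 = 1  t=4,i=3
  .#.#. -> .   bit 10 = 0  t=2,i=6
  .#..# -> .   bit 9 = 0  t=0,i=7
  .#... -> .   bit 8 = 0  t=2,i=10
  ..### -> #   bit 7 = 1  t=1,i=9
  ..##. -> #   bit 6 = 1  t=0,i=3
  ..#.# -> #   bit 5 = 1  t=2,i=5
  ..#.. -> .   bit 4 = 0  t=4,i=12
  ...## -> #   bit 3 = 1  t=0,i=2
  ...#. -> .   bit 2 = 0  t=2,i=4
  ....# -> #   bit 1 = 1  t=0,i=1
  ..... -> #   bit 0 = 1  t=2,i=0
  bits 01000111001101000011100011101011 = 1194604779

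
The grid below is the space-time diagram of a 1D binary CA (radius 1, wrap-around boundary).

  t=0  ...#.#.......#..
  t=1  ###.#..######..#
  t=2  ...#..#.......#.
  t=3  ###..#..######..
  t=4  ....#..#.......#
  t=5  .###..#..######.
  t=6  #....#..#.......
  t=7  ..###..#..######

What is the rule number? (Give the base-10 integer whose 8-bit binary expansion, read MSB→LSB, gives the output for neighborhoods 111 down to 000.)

  nb ###: next=.  (t=1,i=0, bit7=0)
  nb ##.: next=.  (t=1,i=2, bit6=0)
  nb #.#: next=#  (t=0,i=4, bit5=1)
  nb #..: next=.  (t=0,i=6, bit4=0)
  nb .##: next=.  (t=1,i=7, bit3=0)
  nb .#.: next=.  (t=0,i=3, bit2=0)
  nb ..#: next=#  (t=0,i=2, bit1=1)
  nb ...: next=#  (t=0,i=0, bit0=1)
  bits 00100011 = 35

35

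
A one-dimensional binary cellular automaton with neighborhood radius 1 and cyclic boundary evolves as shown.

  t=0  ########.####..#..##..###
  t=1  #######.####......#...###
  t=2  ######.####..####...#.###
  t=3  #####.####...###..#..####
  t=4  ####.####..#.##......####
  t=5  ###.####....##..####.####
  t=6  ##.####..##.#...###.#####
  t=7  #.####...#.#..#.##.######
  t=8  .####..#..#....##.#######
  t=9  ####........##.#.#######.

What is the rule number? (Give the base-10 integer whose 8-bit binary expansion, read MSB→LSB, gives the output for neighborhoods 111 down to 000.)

169

  ###|#  b7=1 t=0,i=0
  ##.|.  b6=0 t=0,i=7
  #.#|#  b5=1 t=0,i=8
  #..|.  b4=0 t=0,i=13
  .##|#  b3=1 t=0,i=9
  .#.|.  b2=0 t=0,i=15
  ..#|.  b1=0 t=0,i=14
  ...|#  b0=1 t=1,i=13
  bits 10101001 = 169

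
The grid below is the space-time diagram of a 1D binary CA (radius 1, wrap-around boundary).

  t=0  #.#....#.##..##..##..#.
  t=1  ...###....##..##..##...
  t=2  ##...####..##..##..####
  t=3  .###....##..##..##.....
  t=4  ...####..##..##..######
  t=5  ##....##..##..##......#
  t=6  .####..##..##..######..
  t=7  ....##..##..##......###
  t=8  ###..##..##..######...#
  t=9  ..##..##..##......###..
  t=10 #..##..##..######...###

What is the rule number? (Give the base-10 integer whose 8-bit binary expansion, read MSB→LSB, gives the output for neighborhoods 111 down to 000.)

  [7] ### => .  t=1,i=4
  [6] ##. => #  t=0,i=10
  [5] #.# => .  t=0,i=1
  [4] #.. => #  t=0,i=3
  [3] .## => .  t=0,i=9
  [2] .#. => .  t=0,i=0
  [1] ..# => .  t=0,i=6
  [0] ... => #  t=0,i=4
  bits 01010001 = 81

81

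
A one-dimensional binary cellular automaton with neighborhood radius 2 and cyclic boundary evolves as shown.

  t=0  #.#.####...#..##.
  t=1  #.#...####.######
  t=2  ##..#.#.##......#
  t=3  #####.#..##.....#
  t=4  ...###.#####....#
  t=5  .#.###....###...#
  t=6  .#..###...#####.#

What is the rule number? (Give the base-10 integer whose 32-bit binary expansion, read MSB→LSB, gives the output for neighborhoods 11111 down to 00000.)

  [31] ##### => .  t=1,i=13
  [30] ####. => #  t=0,i=6
  [29] ###.# => #  t=1,i=0
  [28] ###.. => #  t=0,i=7
  [27] ##.## => .  t=1,i=10
  [26] ##.#. => #  t=0,i=16
  [25] ##..# => #  t=2,i=2
  [24] ##... => #  t=0,i=8
  [23] #.### => .  t=0,i=4
  [22] #.##. => .  t=2,i=8
  [21] #.#.# => #  t=0,i=0
  [20] #.#.. => .  t=1,i=2
  [19] #..## => #  t=0,i=13
  [18] #..#. => #  t=2,i=3
  [17] #...# => #  t=0,i=9
  [16] #.... => .  t=2,i=11
  [15] .#### => .  t=0,i=5
  [14] .###. => #  t=2,i=0
  [13] .##.# => #  t=0,i=15
  [12] .##.. => #  t=2,i=9
  [11] .#.## => .  t=0,i=3
  [10] .#.#. => .  t=0,i=1
  [9] .#..# => #  t=0,i=12
  [8] .#... => .  t=1,i=3
  [7] ..### => #  t=1,i=6
  [6] ..##. => #  t=0,i=14
  [5] ..#.# => #  t=2,i=4
  [4] ..#.. => #  t=0,i=11
  [3] ...## => .  t=1,i=5
  [2] ...#. => .  t=0,i=10
  [1] ....# => .  t=2,i=14
  [0] ..... => .  t=2,i=12
  bits 01110111001011100111001011110000 = 1999532784

1999532784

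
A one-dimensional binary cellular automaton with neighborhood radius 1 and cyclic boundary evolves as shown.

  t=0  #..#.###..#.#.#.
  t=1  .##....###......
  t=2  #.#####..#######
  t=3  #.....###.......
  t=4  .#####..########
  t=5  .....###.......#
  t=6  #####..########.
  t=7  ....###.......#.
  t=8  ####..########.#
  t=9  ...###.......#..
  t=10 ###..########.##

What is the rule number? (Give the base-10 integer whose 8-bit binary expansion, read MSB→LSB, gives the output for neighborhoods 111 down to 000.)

83

  nb ###: next=.  (t=0,i=6, bit7=0)
  nb ##.: next=#  (t=0,i=7, bit6=1)
  nb #.#: next=.  (t=0,i=4, bit5=0)
  nb #..: next=#  (t=0,i=1, bit4=1)
  nb .##: next=.  (t=0,i=5, bit3=0)
  nb .#.: next=.  (t=0,i=0, bit2=0)
  nb ..#: next=#  (t=0,i=2, bit1=1)
  nb ...: next=#  (t=1,i=4, bit0=1)
  bits 01010011 = 83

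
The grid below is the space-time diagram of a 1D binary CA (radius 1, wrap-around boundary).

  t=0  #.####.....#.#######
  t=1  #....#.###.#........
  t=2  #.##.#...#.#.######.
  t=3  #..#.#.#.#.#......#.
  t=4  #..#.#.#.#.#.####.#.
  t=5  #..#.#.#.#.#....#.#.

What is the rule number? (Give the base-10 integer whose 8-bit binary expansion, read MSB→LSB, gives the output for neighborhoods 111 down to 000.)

  [7] ### => .  t=0,i=3
  [6] ##. => #  t=0,i=0
  [5] #.# => .  t=0,i=1
  [4] #.. => .  t=0,i=6
  [3] .## => .  t=0,i=2
  [2] .#. => #  t=0,i=11
  [1] ..# => .  t=0,i=10
  [0] ... => #  t=0,i=7
  bits 01000101 = 69

69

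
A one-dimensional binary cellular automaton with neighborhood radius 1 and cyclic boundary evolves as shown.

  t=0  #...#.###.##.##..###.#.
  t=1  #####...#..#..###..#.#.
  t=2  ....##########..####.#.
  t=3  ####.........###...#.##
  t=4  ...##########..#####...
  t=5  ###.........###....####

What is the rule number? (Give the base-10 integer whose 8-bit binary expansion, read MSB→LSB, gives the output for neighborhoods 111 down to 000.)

  [7] ### => .  t=0,i=7
  [6] ##. => #  t=0,i=8
  [5] #.# => .  t=0,i=5
  [4] #.. => #  t=0,i=1
  [3] .## => .  t=0,i=6
  [2] .#. => #  t=0,i=0
  [1] ..# => #  t=0,i=3
  [0] ... => #  t=0,i=2
  bits 01010111 = 87

87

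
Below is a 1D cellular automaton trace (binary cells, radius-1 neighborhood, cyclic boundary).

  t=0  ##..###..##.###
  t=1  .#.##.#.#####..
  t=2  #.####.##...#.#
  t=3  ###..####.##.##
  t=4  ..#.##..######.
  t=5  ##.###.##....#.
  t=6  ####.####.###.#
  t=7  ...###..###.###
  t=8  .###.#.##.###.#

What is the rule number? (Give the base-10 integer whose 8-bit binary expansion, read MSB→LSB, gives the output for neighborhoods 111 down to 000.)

  nb ###: next=.  (t=0,i=0, bit7=0)
  nb ##.: next=#  (t=0,i=1, bit6=1)
  nb #.#: next=#  (t=0,i=11, bit5=1)
  nb #..: next=.  (t=0,i=2, bit4=0)
  nb .##: next=#  (t=0,i=4, bit3=1)
  nb .#.: next=.  (t=1,i=1, bit2=0)
  nb ..#: next=#  (t=0,i=3, bit1=1)
  nb ...: next=#  (t=1,i=14, bit0=1)
  bits 01101011 = 107

107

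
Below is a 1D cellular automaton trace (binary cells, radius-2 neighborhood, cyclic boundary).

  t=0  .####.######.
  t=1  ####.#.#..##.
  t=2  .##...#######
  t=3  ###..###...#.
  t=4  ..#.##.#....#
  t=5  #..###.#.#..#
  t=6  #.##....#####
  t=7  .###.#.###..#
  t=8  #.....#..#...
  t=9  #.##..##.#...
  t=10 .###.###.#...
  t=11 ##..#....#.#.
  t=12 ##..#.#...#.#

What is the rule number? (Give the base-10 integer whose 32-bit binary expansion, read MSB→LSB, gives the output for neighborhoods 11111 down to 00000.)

1482276569

  [31] ##### => .  t=0,i=8
  [30] ####. => #  t=0,i=3
  [29] ###.# => .  t=0,i=4
  [28] ###.. => #  t=0,i=11
  [27] ##.## => #  t=0,i=5
  [26] ##.#. => .  t=1,i=4
  [25] ##..# => .  t=0,i=12
  [24] ##... => .  t=2,i=3
  [23] #.### => .  t=0,i=6
  [22] #.##. => #  t=2,i=1
  [21] #.#.# => .  t=1,i=5
  [20] #.#.. => #  t=1,i=7
  [19] #..## => #  t=0,i=0
  [18] #..#. => .  t=4,i=1
  [17] #...# => .  t=2,i=4
  [16] #.... => #  t=4,i=9
  [15] .#### => #  t=0,i=2
  [14] .###. => .  t=3,i=1
  [13] .##.# => #  t=1,i=11
  [12] .##.. => #  t=2,i=2
  [11] .#.## => #  t=3,i=12
  [10] .#.#. => #  t=1,i=6
  [9] .#..# => #  t=1,i=8
  [8] .#... => .  t=4,i=8
  [7] ..### => #  t=0,i=1
  [6] ..##. => #  t=1,i=10
  [5] ..#.# => .  t=3,i=11
  [4] ..#.. => #  t=4,i=12
  [3] ...## => #  t=2,i=5
  [2] ...#. => .  t=3,i=10
  [1] ....# => .  t=4,i=10
  [0] ..... => #  t=8,i=3
  bits 01011000010110011011111011011001 = 1482276569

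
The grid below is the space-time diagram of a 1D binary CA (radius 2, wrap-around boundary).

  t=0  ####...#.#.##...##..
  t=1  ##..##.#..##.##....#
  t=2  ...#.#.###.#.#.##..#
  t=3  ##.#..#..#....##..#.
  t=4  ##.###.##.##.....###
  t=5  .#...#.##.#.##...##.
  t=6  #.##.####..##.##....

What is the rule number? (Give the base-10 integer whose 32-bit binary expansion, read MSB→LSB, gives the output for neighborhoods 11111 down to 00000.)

559917984

  [31] ##### => .  t=4,i=19
  [30] ####. => .  t=0,i=2
  [29] ###.# => #  t=2,i=9
  [28] ###.. => .  t=0,i=3
  [27] ##.## => .  t=1,i=12
  [26] ##.#. => .  t=1,i=6
  [25] ##..# => .  t=0,i=18
  [24] ##... => #  t=0,i=4
  [23] #.### => .  t=2,i=7
  [22] #.##. => #  t=0,i=11
  [21] #.#.# => .  t=0,i=9
  [20] #.#.. => #  t=1,i=7
  [19] #..## => #  t=0,i=19
  [18] #..#. => #  t=2,i=18
  [17] #...# => #  t=0,i=5
  [16] #.... => #  t=1,i=16
  [15] .#### => #  t=0,i=1
  [14] .###. => .  t=1,i=0
  [13] .##.# => #  t=1,i=5
  [12] .##.. => .  t=0,i=12
  [11] .#.## => #  t=0,i=10
  [10] .#.#. => .  t=0,i=8
  [9] .#..# => #  t=1,i=8
  [8] .#... => #  t=2,i=0
  [7] ..### => #  t=0,i=0
  [6] ..##. => .  t=0,i=16
  [5] ..#.# => #  t=0,i=7
  [4] ..#.. => .  t=2,i=19
  [3] ...## => .  t=0,i=15
  [2] ...#. => .  t=0,i=6
  [1] ....# => .  t=1,i=17
  [0] ..... => .  t=4,i=14
  bits 00100001010111111010101110100000 = 559917984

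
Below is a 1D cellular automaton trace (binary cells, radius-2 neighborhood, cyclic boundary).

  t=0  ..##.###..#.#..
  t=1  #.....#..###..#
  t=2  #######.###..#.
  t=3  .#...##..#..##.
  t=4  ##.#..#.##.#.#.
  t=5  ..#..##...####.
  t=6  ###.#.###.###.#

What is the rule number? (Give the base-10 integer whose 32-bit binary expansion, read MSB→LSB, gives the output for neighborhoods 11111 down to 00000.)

  nb #####: next=.  (t=2,i=2, bit31=0)
  nb ####.: next=#  (t=2,i=5, bit30=1)
  nb ###.#: next=#  (t=2,i=6, bit29=1)
  nb ###..: next=.  (t=0,i=7, bit28=0)
  nb ##.##: next=.  (t=0,i=4, bit27=0)
  nb ##.#.: next=#  (t=4,i=2, bit26=1)
  nb ##..#: next=.  (t=0,i=8, bit25=0)
  nb ##...: next=#  (t=1,i=1, bit24=1)
  nb #.###: next=.  (t=0,i=5, bit23=0)
  nb #.##.: next=.  (t=4,i=0, bit22=0)
  nb #.#.#: next=#  (t=4,i=11, bit21=1)
  nb #.#..: next=.  (t=0,i=12, bit20=0)
  nb #..##: next=#  (t=1,i=8, bit19=1)
  nb #..#.: next=#  (t=0,i=9, bit18=1)
  nb #...#: next=#  (t=3,i=3, bit17=1)
  nb #....: next=#  (t=0,i=14, bit16=1)
  nb .####: next=#  (t=2,i=1, bit15=1)
  nb .###.: next=#  (t=0,i=6, bit14=1)
  nb .##.#: next=.  (t=0,i=3, bit13=0)
  nb .##..: next=#  (t=1,i=0, bit12=1)
  nb .#.##: next=.  (t=2,i=14, bit11=0)
  nb .#.#.: next=#  (t=0,i=11, bit10=1)
  nb .#..#: next=.  (t=1,i=7, bit9=0)
  nb .#...: next=.  (t=0,i=13, bit8=0)
  nb ..###: next=#  (t=1,i=9, bit7=1)
  nb ..##.: next=.  (t=0,i=2, bit6=0)
  nb ..#.#: next=#  (t=0,i=10, bit5=1)
  nb ..#..: next=#  (t=1,i=6, bit4=1)
  nb ...##: next=.  (t=0,i=1, bit3=0)
  nb ...#.: next=#  (t=1,i=5, bit2=1)
  nb ....#: next=#  (t=0,i=0, bit1=1)
  nb .....: next=#  (t=1,i=3, bit0=1)
  bits 01100101001011111101010010110111 = 1697633463

1697633463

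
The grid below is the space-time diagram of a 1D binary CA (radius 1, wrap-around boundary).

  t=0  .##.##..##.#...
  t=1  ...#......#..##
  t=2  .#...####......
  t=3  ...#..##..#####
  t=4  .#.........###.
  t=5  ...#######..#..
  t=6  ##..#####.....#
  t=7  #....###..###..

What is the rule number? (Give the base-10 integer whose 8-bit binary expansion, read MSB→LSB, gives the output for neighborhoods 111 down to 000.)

  ###|#  b7=1 t=2,i=6
  ##.|.  b6=0 t=0,i=2
  #.#|#  b5=1 t=0,i=3
  #..|.  b4=0 t=0,i=6
  .##|.  b3=0 t=0,i=1
  .#.|.  b2=0 t=0,i=11
  ..#|.  b1=0 t=0,i=0
  ...|#  b0=1 t=0,i=13
  bits 10100001 = 161

161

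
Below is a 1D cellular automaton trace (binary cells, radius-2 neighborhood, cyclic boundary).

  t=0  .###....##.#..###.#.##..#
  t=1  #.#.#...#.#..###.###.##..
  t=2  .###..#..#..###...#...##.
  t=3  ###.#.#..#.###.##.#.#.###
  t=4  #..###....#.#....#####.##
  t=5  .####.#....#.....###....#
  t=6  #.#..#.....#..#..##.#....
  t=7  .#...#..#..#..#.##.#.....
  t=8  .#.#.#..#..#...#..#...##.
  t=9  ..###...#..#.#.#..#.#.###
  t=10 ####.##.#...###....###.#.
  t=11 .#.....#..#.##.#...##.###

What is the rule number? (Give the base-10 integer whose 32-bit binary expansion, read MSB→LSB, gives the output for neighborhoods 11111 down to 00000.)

  ##### -> #   bit 31 = 1  t=3,i=0
  ####. -> .   bit 30 = 0  t=3,i=1
  ###.# -> .   bit 29 = 0  t=0,i=16
  ###.. -> .   bit 28 = 0  t=0,i=3
  ##.## -> .   bit 27 = 0  t=1,i=16
  ##.#. -> #   bit 26 = 1  t=0,i=10
  ##..# -> #   bit 25 = 1  t=0,i=22
  ##... -> #   bit 24 = 1  t=0,i=4
  #.### -> .   bit 23 = 0  t=0,i=1
  #.##. -> .   bit 22 = 0  t=0,i=20
  #.#.# -> #   bit 21 = 1  t=0,i=18
  #.#.. -> .   bit 20 = 0  t=0,i=11
  #..## -> #   bit 19 = 1  t=0,i=13
  #..#. -> .   bit 18 = 0  t=0,i=23
  #...# -> #   bit 17 = 1  t=1,i=6
  #.... -> .   bit 16 = 0  t=0,i=5
  .#### -> #   bit 15 = 1  t=3,i=23
  .###. -> #   bit 14 = 1  t=0,i=2
  .##.# -> .   bit 13 = 0  t=0,i=9
  .##.. -> #   bit 12 = 1  t=0,i=21
  .#.## -> #   bit 11 = 1  t=0,i=0
  .#.#. -> #   bit 10 = 1  t=1,i=1
  .#..# -> .   bit 9 = 0  t=0,i=12
  .#... -> .   bit 8 = 0  t=1,i=5
  ..### -> #   bit 7 = 1  t=0,i=14
  ..##. -> #   bit 6 = 1  t=0,i=8
  ..#.# -> .   bit 5 = 0  t=0,i=24
  ..#.. -> #   bit 4 = 1  t=2,i=6
  ...## -> .   bit 3 = 0  t=0,i=7
  ...#. -> .   bit 2 = 0  t=1,i=7
  ....# -> .   bit 1 = 0  t=0,i=6
  ..... -> #   bit 0 = 1  t=5,i=14
  bits 10000111001010101101110011010001 = 2267733201

2267733201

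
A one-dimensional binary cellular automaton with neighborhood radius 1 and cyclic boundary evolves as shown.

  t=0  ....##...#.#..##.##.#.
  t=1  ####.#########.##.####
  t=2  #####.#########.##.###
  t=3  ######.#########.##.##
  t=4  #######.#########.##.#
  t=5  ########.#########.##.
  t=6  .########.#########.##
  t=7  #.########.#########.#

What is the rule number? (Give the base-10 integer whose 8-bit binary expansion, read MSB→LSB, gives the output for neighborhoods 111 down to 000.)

247

  [7] ### => #  t=1,i=0
  [6] ##. => #  t=0,i=5
  [5] #.# => #  t=0,i=10
  [4] #.. => #  t=0,i=6
  [3] .## => .  t=0,i=4
  [2] .#. => #  t=0,i=9
  [1] ..# => #  t=0,i=3
  [0] ... => #  t=0,i=0
  bits 11110111 = 247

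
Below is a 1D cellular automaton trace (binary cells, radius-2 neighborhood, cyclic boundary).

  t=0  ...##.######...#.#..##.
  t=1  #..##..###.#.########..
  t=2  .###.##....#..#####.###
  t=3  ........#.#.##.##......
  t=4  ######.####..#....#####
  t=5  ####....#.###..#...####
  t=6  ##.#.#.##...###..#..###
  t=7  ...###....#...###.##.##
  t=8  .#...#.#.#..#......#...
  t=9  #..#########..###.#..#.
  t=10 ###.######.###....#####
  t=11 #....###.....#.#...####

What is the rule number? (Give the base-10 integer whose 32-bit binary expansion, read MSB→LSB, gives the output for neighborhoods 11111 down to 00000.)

  #####|#  b31=1 t=0,i=8
  ####.|.  b30=0 t=0,i=10
  ###.#|.  b29=0 t=1,i=9
  ###..|#  b28=1 t=0,i=11
  ##.##|.  b27=0 t=0,i=5
  ##.#.|.  b26=0 t=1,i=10
  ##..#|#  b25=1 t=1,i=5
  ##...|.  b24=0 t=0,i=12
  #.###|.  b23=0 t=0,i=6
  #.##.|.  b22=0 t=2,i=5
  #.#.#|#  b21=1 t=1,i=11
  #.#..|#  b20=1 t=0,i=17
  #..##|#  b19=1 t=0,i=19
  #..#.|#  b18=1 t=1,i=22
  #...#|#  b17=1 t=0,i=13
  #....|#  b16=1 t=0,i=0
  .####|#  b15=1 t=0,i=7
  .###.|.  b14=0 t=1,i=8
  .##.#|#  b13=1 t=0,i=4
  .##..|.  b12=0 t=0,i=21
  .#.##|.  b11=0 t=1,i=12
  .#.#.|#  b10=1 t=0,i=16
  .#..#|#  b9=1 t=0,i=18
  .#...|.  b8=0 t=4,i=14
  ..###|.  b7=0 t=1,i=7
  ..##.|#  b6=1 t=0,i=3
  ..#.#|#  b5=1 t=0,i=15
  ..#..|.  b4=0 t=1,i=0
  ...##|.  b3=0 t=0,i=2
  ...#.|#  b2=1 t=0,i=14
  ....#|.  b1=0 t=0,i=1
  .....|#  b0=1 t=3,i=0
  bits 10010010001111111010011001100101 = 2453644901

2453644901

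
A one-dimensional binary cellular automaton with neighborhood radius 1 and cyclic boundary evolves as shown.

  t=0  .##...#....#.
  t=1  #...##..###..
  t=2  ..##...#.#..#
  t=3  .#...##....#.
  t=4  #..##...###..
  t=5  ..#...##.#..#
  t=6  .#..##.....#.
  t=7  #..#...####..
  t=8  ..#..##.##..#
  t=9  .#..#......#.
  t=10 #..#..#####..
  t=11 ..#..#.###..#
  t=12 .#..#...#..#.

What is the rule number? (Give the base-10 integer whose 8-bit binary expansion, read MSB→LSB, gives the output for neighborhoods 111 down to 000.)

131

  ###|#  b7=1 t=1,i=9
  ##.|.  b6=0 t=0,i=2
  #.#|.  b5=0 t=2,i=8
  #..|.  b4=0 t=0,i=3
  .##|.  b3=0 t=0,i=1
  .#.|.  b2=0 t=0,i=6
  ..#|#  b1=1 t=0,i=0
  ...|#  b0=1 t=0,i=4
  bits 10000011 = 131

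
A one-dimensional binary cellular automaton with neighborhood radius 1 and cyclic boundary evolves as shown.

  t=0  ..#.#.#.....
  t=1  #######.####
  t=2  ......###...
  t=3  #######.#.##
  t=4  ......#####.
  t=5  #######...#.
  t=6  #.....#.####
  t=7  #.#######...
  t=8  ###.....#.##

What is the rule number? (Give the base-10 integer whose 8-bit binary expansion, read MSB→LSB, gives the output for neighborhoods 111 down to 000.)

111

  nb ###: next=.  (t=1,i=0, bit7=0)
  nb ##.: next=#  (t=1,i=6, bit6=1)
  nb #.#: next=#  (t=0,i=3, bit5=1)
  nb #..: next=.  (t=0,i=7, bit4=0)
  nb .##: next=#  (t=1,i=8, bit3=1)
  nb .#.: next=#  (t=0,i=2, bit2=1)
  nb ..#: next=#  (t=0,i=1, bit1=1)
  nb ...: next=#  (t=0,i=0, bit0=1)
  bits 01101111 = 111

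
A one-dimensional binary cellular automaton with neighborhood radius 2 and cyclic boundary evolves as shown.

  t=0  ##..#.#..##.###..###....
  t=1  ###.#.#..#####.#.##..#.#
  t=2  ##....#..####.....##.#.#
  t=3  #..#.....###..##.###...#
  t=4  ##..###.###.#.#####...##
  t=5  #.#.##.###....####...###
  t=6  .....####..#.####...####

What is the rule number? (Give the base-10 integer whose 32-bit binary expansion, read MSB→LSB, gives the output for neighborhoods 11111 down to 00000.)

  ##### -> #   bit 31 = 1  t=1,i=11
  ####. -> #   bit 30 = 1  t=1,i=1
  ###.# -> .   bit 29 = 0  t=1,i=2
  ###.. -> .   bit 28 = 0  t=0,i=14
  ##.## -> #   bit 27 = 1  t=0,i=11
  ##.#. -> .   bit 26 = 0  t=1,i=3
  ##..# -> #   bit 25 = 1  t=0,i=2
  ##... -> .   bit 24 = 0  t=0,i=20
  #.### -> #   bit 23 = 1  t=0,i=12
  #.##. -> .   bit 22 = 0  t=1,i=17
  #.#.# -> .   bit 21 = 0  t=1,i=4
  #.#.. -> #   bit 20 = 1  t=0,i=6
  #..## -> .   bit 19 = 0  t=0,i=8
  #..#. -> .   bit 18 = 0  t=0,i=3
  #...# -> .   bit 17 = 0  t=3,i=21
  #.... -> #   bit 16 = 1  t=0,i=21
  .#### -> #   bit 15 = 1  t=1,i=0
  .###. -> #   bit 14 = 1  t=0,i=13
  .##.# -> #   bit 13 = 1  t=0,i=10
  .##.. -> #   bit 12 = 1  t=0,i=1
  .#.## -> .   bit 11 = 0  t=1,i=16
  .#.#. -> .   bit 10 = 0  t=0,i=5
  .#..# -> .   bit 9 = 0  t=0,i=7
  .#... -> #   bit 8 = 1  t=3,i=4
  ..### -> #   bit 7 = 1  t=0,i=17
  ..##. -> #   bit 6 = 1  t=0,i=0
  ..#.# -> #   bit 5 = 1  t=0,i=4
  ..#.. -> .   bit 4 = 0  t=2,i=6
  ...## -> #   bit 3 = 1  t=0,i=23
  ...#. -> .   bit 2 = 0  t=2,i=5
  ....# -> .   bit 1 = 0  t=0,i=22
  ..... -> #   bit 0 = 1  t=2,i=15
  bits 11001010100100011111000111101001 = 3398562281

3398562281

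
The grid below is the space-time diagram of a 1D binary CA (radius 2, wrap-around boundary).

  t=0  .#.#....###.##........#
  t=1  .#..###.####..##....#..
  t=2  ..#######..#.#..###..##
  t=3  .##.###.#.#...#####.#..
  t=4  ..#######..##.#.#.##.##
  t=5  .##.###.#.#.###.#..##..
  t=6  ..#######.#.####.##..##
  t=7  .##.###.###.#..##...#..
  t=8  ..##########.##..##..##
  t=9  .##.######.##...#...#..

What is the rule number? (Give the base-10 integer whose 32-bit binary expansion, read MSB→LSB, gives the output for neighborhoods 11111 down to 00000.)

3182388098

  #####|#  b31=1 t=2,i=4
  ####.|.  b30=0 t=1,i=10
  ###.#|#  b29=1 t=0,i=10
  ###..|#  b28=1 t=1,i=11
  ##.##|#  b27=1 t=0,i=11
  ##.#.|#  b26=1 t=3,i=7
  ##..#|.  b25=0 t=1,i=12
  ##...|#  b24=1 t=0,i=14
  #.###|#  b23=1 t=1,i=8
  #.##.|.  b22=0 t=0,i=12
  #.#.#|#  b21=1 t=0,i=1
  #.#..|.  b20=0 t=0,i=3
  #..##|#  b19=1 t=1,i=3
  #..#.|#  b18=1 t=2,i=10
  #...#|#  b17=1 t=1,i=22
  #....|#  b16=1 t=0,i=5
  .####|.  b15=0 t=1,i=9
  .###.|#  b14=1 t=0,i=9
  .##.#|#  b13=1 t=3,i=2
  .##..|.  b12=0 t=0,i=13
  .#.##|.  b11=0 t=4,i=17
  .#.#.|.  b10=0 t=0,i=0
  .#..#|#  b9=1 t=1,i=2
  .#...|#  b8=1 t=0,i=4
  ..###|#  b7=1 t=0,i=8
  ..##.|.  b6=0 t=1,i=14
  ..#.#|.  b5=0 t=0,i=22
  ..#..|.  b4=0 t=1,i=1
  ...##|.  b3=0 t=0,i=7
  ...#.|.  b2=0 t=0,i=21
  ....#|#  b1=1 t=0,i=6
  .....|.  b0=0 t=0,i=16
  bits 10111101101011110110001110000010 = 3182388098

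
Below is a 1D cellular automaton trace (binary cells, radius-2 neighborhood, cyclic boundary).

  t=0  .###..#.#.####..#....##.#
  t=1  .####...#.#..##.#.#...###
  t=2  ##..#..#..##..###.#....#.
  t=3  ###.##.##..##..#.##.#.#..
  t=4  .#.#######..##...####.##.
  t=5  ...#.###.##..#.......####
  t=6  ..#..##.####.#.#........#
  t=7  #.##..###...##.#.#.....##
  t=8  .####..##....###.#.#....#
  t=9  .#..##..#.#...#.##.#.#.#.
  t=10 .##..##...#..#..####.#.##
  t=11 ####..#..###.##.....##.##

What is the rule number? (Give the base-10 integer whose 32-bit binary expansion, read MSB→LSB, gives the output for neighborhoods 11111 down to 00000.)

  ##### -> #   bit 31 = 1  t=4,i=5
  ####. -> .   bit 30 = 0  t=0,i=12
  ###.# -> .   bit 29 = 0  t=1,i=24
  ###.. -> #   bit 28 = 1  t=0,i=3
  ##.## -> #   bit 27 = 1  t=1,i=0
  ##.#. -> #   bit 26 = 1  t=0,i=23
  ##..# -> #   bit 25 = 1  t=0,i=4
  ##... -> .   bit 24 = 0  t=1,i=5
  #.### -> #   bit 23 = 1  t=0,i=1
  #.##. -> #   bit 22 = 1  t=2,i=0
  #.#.# -> #   bit 21 = 1  t=0,i=8
  #.#.. -> #   bit 20 = 1  t=1,i=10
  #..## -> .   bit 19 = 0  t=1,i=12
  #..#. -> .   bit 18 = 0  t=0,i=5
  #...# -> .   bit 17 = 0  t=1,i=6
  #.... -> #   bit 16 = 1  t=0,i=18
  .#### -> .   bit 15 = 0  t=0,i=11
  .###. -> #   bit 14 = 1  t=0,i=2
  .##.# -> #   bit 13 = 1  t=0,i=22
  .##.. -> #   bit 12 = 1  t=2,i=1
  .#.## -> .   bit 11 = 0  t=0,i=0
  .#.#. -> .   bit 10 = 0  t=0,i=7
  .#..# -> #   bit 9 = 1  t=1,i=11
  .#... -> .   bit 8 = 0  t=0,i=17
  ..### -> .   bit 7 = 0  t=1,i=22
  ..##. -> .   bit 6 = 0  t=0,i=21
  ..#.# -> .   bit 5 = 0  t=0,i=6
  ..#.. -> #   bit 4 = 1  t=0,i=16
  ...## -> .   bit 3 = 0  t=0,i=20
  ...#. -> #   bit 2 = 1  t=1,i=7
  ....# -> .   bit 1 = 0  t=0,i=19
  ..... -> .   bit 0 = 0  t=5,i=16
  bits 10011110111100010111001000010100 = 2666623508

2666623508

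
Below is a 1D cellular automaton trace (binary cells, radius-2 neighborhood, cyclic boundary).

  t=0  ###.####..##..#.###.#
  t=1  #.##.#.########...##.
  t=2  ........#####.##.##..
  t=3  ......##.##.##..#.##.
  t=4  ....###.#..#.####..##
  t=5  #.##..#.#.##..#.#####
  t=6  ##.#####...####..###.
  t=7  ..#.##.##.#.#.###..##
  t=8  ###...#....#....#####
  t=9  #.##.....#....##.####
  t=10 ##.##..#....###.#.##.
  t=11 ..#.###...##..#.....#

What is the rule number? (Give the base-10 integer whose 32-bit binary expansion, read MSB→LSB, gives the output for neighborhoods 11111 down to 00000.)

3139212394

  ##### -> #   bit 31 = 1  t=1,i=9
  ####. -> .   bit 30 = 0  t=0,i=1
  ###.# -> #   bit 29 = 1  t=0,i=2
  ###.. -> #   bit 28 = 1  t=0,i=7
  ##.## -> #   bit 27 = 1  t=0,i=3
  ##.#. -> .   bit 26 = 0  t=1,i=4
  ##..# -> #   bit 25 = 1  t=0,i=8
  ##... -> #   bit 24 = 1  t=1,i=15
  #.### -> .   bit 23 = 0  t=0,i=4
  #.##. -> .   bit 22 = 0  t=1,i=2
  #.#.# -> .   bit 21 = 0  t=1,i=0
  #.#.. -> #   bit 20 = 1  t=4,i=8
  #..## -> #   bit 19 = 1  t=0,i=9
  #..#. -> #   bit 18 = 1  t=0,i=13
  #...# -> .   bit 17 = 0  t=1,i=16
  #.... -> .   bit 16 = 0  t=2,i=20
  .#### -> #   bit 15 = 1  t=0,i=0
  .###. -> .   bit 14 = 0  t=0,i=17
  .##.# -> .   bit 13 = 0  t=1,i=3
  .##.. -> #   bit 12 = 1  t=0,i=11
  .#.## -> .   bit 11 = 0  t=0,i=15
  .#.#. -> #   bit 10 = 1  t=5,i=7
  .#..# -> .   bit 9 = 0  t=4,i=9
  .#... -> .   bit 8 = 0  t=8,i=7
  ..### -> .   bit 7 = 0  t=2,i=8
  ..##. -> #   bit 6 = 1  t=0,i=10
  ..#.# -> #   bit 5 = 1  t=0,i=14
  ..#.. -> .   bit 4 = 0  t=8,i=6
  ...## -> #   bit 3 = 1  t=1,i=17
  ...#. -> .   bit 2 = 0  t=8,i=5
  ....# -> #   bit 1 = 1  t=2,i=6
  ..... -> .   bit 0 = 0  t=2,i=0
  bits 10111011000111001001010001101010 = 3139212394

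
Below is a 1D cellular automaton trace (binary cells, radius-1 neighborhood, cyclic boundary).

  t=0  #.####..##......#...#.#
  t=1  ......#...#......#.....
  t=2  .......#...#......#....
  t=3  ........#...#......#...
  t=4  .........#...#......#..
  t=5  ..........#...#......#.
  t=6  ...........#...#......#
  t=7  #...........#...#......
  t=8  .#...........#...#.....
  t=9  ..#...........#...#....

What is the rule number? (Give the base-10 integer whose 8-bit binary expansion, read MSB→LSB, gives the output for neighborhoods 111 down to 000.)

16

  ###|.  b7=0 t=0,i=3
  ##.|.  b6=0 t=0,i=0
  #.#|.  b5=0 t=0,i=1
  #..|#  b4=1 t=0,i=6
  .##|.  b3=0 t=0,i=2
  .#.|.  b2=0 t=0,i=16
  ..#|.  b1=0 t=0,i=7
  ...|.  b0=0 t=0,i=11
  bits 00010000 = 16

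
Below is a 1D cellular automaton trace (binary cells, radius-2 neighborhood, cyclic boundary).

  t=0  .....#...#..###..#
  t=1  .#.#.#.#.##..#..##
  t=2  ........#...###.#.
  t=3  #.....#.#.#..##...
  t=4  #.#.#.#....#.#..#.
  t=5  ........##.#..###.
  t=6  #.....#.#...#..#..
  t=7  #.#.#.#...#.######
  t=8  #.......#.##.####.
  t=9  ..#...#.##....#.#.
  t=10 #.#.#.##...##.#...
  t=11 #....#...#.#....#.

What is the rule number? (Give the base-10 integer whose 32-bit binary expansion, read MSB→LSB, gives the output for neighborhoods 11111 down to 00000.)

2684865138

  [31] ##### => #  t=7,i=14
  [30] ####. => .  t=7,i=17
  [29] ###.# => #  t=2,i=14
  [28] ###.. => .  t=0,i=14
  [27] ##.## => .  t=8,i=12
  [26] ##.#. => .  t=1,i=0
  [25] ##..# => .  t=0,i=15
  [24] ##... => .  t=3,i=15
  [23] #.### => .  t=7,i=12
  [22] #.##. => .  t=1,i=9
  [21] #.#.# => .  t=1,i=1
  [20] #.#.. => .  t=2,i=16
  [19] #..## => .  t=0,i=11
  [18] #..#. => #  t=0,i=16
  [17] #...# => #  t=0,i=7
  [16] #.... => #  t=0,i=1
  [15] .#### => #  t=7,i=13
  [14] .###. => #  t=0,i=13
  [13] .##.# => .  t=1,i=17
  [12] .##.. => .  t=1,i=10
  [11] .#.## => #  t=1,i=8
  [10] .#.#. => .  t=1,i=2
  [9] .#..# => #  t=0,i=10
  [8] .#... => .  t=0,i=0
  [7] ..### => .  t=0,i=12
  [6] ..##. => #  t=1,i=16
  [5] ..#.# => #  t=3,i=6
  [4] ..#.. => #  t=0,i=5
  [3] ...## => .  t=2,i=11
  [2] ...#. => .  t=0,i=4
  [1] ....# => #  t=0,i=3
  [0] ..... => .  t=0,i=2
  bits 10100000000001111100101001110010 = 2684865138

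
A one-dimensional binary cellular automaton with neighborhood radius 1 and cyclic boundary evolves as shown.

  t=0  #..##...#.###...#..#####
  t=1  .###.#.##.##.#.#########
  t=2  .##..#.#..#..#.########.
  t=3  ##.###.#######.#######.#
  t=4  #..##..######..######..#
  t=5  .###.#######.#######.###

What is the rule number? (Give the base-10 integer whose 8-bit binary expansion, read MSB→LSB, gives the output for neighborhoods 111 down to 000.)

  [7] ### => #  t=0,i=11
  [6] ##. => .  t=0,i=0
  [5] #.# => .  t=0,i=9
  [4] #.. => #  t=0,i=1
  [3] .## => #  t=0,i=3
  [2] .#. => #  t=0,i=8
  [1] ..# => #  t=0,i=2
  [0] ... => .  t=0,i=6
  bits 10011110 = 158

158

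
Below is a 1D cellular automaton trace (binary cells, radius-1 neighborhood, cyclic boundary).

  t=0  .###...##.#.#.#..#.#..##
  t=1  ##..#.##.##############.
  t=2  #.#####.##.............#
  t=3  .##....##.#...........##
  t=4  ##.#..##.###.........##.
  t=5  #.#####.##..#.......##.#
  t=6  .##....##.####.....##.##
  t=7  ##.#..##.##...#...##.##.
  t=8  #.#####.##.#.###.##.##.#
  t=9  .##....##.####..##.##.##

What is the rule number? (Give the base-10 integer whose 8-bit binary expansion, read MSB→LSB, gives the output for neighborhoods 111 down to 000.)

  nb ###: next=.  (t=0,i=2, bit7=0)
  nb ##.: next=.  (t=0,i=3, bit6=0)
  nb #.#: next=#  (t=0,i=0, bit5=1)
  nb #..: next=#  (t=0,i=4, bit4=1)
  nb .##: next=#  (t=0,i=1, bit3=1)
  nb .#.: next=#  (t=0,i=10, bit2=1)
  nb ..#: next=#  (t=0,i=6, bit1=1)
  nb ...: next=.  (t=0,i=5, bit0=0)
  bits 00111110 = 62

62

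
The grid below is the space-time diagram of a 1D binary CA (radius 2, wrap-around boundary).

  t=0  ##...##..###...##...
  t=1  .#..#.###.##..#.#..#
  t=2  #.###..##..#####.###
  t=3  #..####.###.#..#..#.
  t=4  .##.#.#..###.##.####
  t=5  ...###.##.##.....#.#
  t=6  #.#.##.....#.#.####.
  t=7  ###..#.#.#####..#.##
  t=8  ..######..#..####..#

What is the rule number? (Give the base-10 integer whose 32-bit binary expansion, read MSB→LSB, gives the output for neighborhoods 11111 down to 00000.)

908973870

  ##### -> .   bit 31 = 0  t=2,i=13
  ####. -> .   bit 30 = 0  t=2,i=14
  ###.# -> #   bit 29 = 1  t=1,i=8
  ###.. -> #   bit 28 = 1  t=0,i=11
  ##.## -> .   bit 27 = 0  t=1,i=9
  ##.#. -> #   bit 26 = 1  t=3,i=11
  ##..# -> #   bit 25 = 1  t=0,i=7
  ##... -> .   bit 24 = 0  t=0,i=2
  #.### -> .   bit 23 = 0  t=1,i=6
  #.##. -> .   bit 22 = 0  t=1,i=10
  #.#.# -> #   bit 21 = 1  t=4,i=4
  #.#.. -> .   bit 20 = 0  t=1,i=1
  #..## -> #   bit 19 = 1  t=0,i=8
  #..#. -> #   bit 18 = 1  t=1,i=3
  #...# -> .   bit 17 = 0  t=0,i=3
  #.... -> #   bit 16 = 1  t=5,i=13
  .#### -> #   bit 15 = 1  t=2,i=12
  .###. -> #   bit 14 = 1  t=0,i=10
  .##.# -> .   bit 13 = 0  t=4,i=2
  .##.. -> #   bit 12 = 1  t=0,i=1
  .#.## -> .   bit 11 = 0  t=1,i=5
  .#.#. -> #   bit 10 = 1  t=1,i=0
  .#..# -> #   bit 9 = 1  t=1,i=2
  .#... -> #   bit 8 = 1  t=5,i=0
  ..### -> .   bit 7 = 0  t=0,i=9
  ..##. -> .   bit 6 = 0  t=0,i=0
  ..#.# -> #   bit 5 = 1  t=1,i=4
  ..#.. -> .   bit 4 = 0  t=3,i=15
  ...## -> #   bit 3 = 1  t=0,i=4
  ...#. -> #   bit 2 = 1  t=5,i=16
  ....# -> #   bit 1 = 1  t=5,i=15
  ..... -> .   bit 0 = 0  t=5,i=14
  bits 00110110001011011101011100101110 = 908973870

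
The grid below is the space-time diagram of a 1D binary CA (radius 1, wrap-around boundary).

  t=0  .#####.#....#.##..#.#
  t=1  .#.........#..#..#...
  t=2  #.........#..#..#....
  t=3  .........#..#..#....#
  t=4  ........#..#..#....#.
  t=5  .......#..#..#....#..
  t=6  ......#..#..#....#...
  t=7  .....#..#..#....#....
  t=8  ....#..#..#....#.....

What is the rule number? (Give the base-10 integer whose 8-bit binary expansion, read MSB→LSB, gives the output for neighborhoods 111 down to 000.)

  nb ###: next=.  (t=0,i=2, bit7=0)
  nb ##.: next=.  (t=0,i=5, bit6=0)
  nb #.#: next=.  (t=0,i=0, bit5=0)
  nb #..: next=.  (t=0,i=8, bit4=0)
  nb .##: next=#  (t=0,i=1, bit3=1)
  nb .#.: next=.  (t=0,i=7, bit2=0)
  nb ..#: next=#  (t=0,i=11, bit1=1)
  nb ...: next=.  (t=0,i=9, bit0=0)
  bits 00001010 = 10

10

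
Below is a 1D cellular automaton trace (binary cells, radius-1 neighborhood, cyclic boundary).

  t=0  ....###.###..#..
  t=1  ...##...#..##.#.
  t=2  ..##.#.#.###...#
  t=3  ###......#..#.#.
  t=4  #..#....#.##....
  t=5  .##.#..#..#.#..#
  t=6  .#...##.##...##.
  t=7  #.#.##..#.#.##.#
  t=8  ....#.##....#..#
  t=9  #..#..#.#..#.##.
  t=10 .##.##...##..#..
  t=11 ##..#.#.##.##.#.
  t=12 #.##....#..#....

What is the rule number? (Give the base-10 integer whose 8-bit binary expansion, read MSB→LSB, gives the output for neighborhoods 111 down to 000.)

26

  ###|.  b7=0 t=0,i=5
  ##.|.  b6=0 t=0,i=6
  #.#|.  b5=0 t=0,i=7
  #..|#  b4=1 t=0,i=11
  .##|#  b3=1 t=0,i=4
  .#.|.  b2=0 t=0,i=13
  ..#|#  b1=1 t=0,i=3
  ...|.  b0=0 t=0,i=0
  bits 00011010 = 26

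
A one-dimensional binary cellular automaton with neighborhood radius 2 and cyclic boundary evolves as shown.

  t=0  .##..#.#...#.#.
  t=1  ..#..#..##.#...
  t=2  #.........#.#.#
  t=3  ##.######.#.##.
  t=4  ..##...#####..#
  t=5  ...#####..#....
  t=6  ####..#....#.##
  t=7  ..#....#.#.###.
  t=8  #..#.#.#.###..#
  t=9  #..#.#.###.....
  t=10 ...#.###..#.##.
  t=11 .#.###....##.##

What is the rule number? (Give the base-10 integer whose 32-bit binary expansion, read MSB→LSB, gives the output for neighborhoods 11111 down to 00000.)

  nb #####: next=.  (t=3,i=5, bit31=0)
  nb ####.: next=#  (t=3,i=7, bit30=1)
  nb ###.#: next=#  (t=3,i=8, bit29=1)
  nb ###..: next=.  (t=4,i=11, bit28=0)
  nb ##.##: next=#  (t=3,i=2, bit27=1)
  nb ##.#.: next=#  (t=1,i=10, bit26=1)
  nb ##..#: next=.  (t=0,i=3, bit25=0)
  nb ##...: next=#  (t=2,i=1, bit24=1)
  nb #.###: next=#  (t=3,i=3, bit23=1)
  nb #.##.: next=.  (t=2,i=14, bit22=0)
  nb #.#.#: next=#  (t=2,i=12, bit21=1)
  nb #.#..: next=.  (t=0,i=7, bit20=0)
  nb #..##: next=.  (t=0,i=0, bit19=0)
  nb #..#.: next=.  (t=0,i=4, bit18=0)
  nb #...#: next=#  (t=0,i=9, bit17=1)
  nb #....: next=.  (t=1,i=13, bit16=0)
  nb .####: next=.  (t=3,i=4, bit15=0)
  nb .###.: next=.  (t=7,i=12, bit14=0)
  nb .##.#: next=.  (t=1,i=9, bit13=0)
  nb .##..: next=#  (t=0,i=2, bit12=1)
  nb .#.##: next=#  (t=2,i=13, bit11=1)
  nb .#.#.: next=.  (t=0,i=6, bit10=0)
  nb .#..#: next=.  (t=0,i=14, bit9=0)
  nb .#...: next=#  (t=0,i=8, bit8=1)
  nb ..###: next=#  (t=4,i=7, bit7=1)
  nb ..##.: next=.  (t=0,i=1, bit6=0)
  nb ..#.#: next=#  (t=0,i=5, bit5=1)
  nb ..#..: next=.  (t=1,i=2, bit4=0)
  nb ...##: next=#  (t=4,i=6, bit3=1)
  nb ...#.: next=.  (t=0,i=10, bit2=0)
  nb ....#: next=#  (t=1,i=0, bit1=1)
  nb .....: next=#  (t=1,i=14, bit0=1)
  bits 01101101101000100001100110101011 = 1839339947

1839339947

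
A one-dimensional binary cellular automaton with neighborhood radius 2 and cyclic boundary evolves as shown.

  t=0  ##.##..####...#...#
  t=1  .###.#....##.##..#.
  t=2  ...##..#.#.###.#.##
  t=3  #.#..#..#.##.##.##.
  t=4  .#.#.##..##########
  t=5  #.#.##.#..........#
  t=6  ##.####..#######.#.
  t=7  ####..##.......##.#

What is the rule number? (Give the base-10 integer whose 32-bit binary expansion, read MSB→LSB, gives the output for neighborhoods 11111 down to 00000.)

1069624861

  #####|.  b31=0 t=4,i=11
  ####.|.  b30=0 t=0,i=9
  ###.#|#  b29=1 t=0,i=1
  ###..|#  b28=1 t=0,i=10
  ##.##|#  b27=1 t=0,i=2
  ##.#.|#  b26=1 t=1,i=4
  ##..#|#  b25=1 t=0,i=5
  ##...|#  b24=1 t=0,i=11
  #.###|#  b23=1 t=2,i=11
  #.##.|#  b22=1 t=0,i=3
  #.#.#|.  b21=0 t=2,i=9
  #.#..|.  b20=0 t=1,i=5
  #..##|.  b19=0 t=0,i=6
  #..#.|.  b18=0 t=1,i=16
  #...#|.  b17=0 t=0,i=12
  #....|#  b16=1 t=1,i=7
  .####|.  b15=0 t=0,i=8
  .###.|.  b14=0 t=0,i=0
  .##.#|#  b13=1 t=1,i=11
  .##..|.  b12=0 t=0,i=4
  .#.##|#  b11=1 t=2,i=10
  .#.#.|#  b10=1 t=2,i=8
  .#..#|#  b9=1 t=1,i=18
  .#...|.  b8=0 t=0,i=15
  ..###|.  b7=0 t=0,i=7
  ..##.|.  b6=0 t=1,i=10
  ..#.#|.  b5=0 t=2,i=7
  ..#..|#  b4=1 t=0,i=14
  ...##|#  b3=1 t=0,i=17
  ...#.|#  b2=1 t=0,i=13
  ....#|.  b1=0 t=1,i=8
  .....|#  b0=1 t=5,i=10
  bits 00111111110000010010111000011101 = 1069624861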